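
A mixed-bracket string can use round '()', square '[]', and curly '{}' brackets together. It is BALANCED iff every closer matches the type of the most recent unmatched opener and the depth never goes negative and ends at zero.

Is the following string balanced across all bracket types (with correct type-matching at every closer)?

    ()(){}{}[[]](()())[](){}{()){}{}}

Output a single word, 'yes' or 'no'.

pos 0: push '('; stack = (
pos 1: ')' matches '('; pop; stack = (empty)
pos 2: push '('; stack = (
pos 3: ')' matches '('; pop; stack = (empty)
pos 4: push '{'; stack = {
pos 5: '}' matches '{'; pop; stack = (empty)
pos 6: push '{'; stack = {
pos 7: '}' matches '{'; pop; stack = (empty)
pos 8: push '['; stack = [
pos 9: push '['; stack = [[
pos 10: ']' matches '['; pop; stack = [
pos 11: ']' matches '['; pop; stack = (empty)
pos 12: push '('; stack = (
pos 13: push '('; stack = ((
pos 14: ')' matches '('; pop; stack = (
pos 15: push '('; stack = ((
pos 16: ')' matches '('; pop; stack = (
pos 17: ')' matches '('; pop; stack = (empty)
pos 18: push '['; stack = [
pos 19: ']' matches '['; pop; stack = (empty)
pos 20: push '('; stack = (
pos 21: ')' matches '('; pop; stack = (empty)
pos 22: push '{'; stack = {
pos 23: '}' matches '{'; pop; stack = (empty)
pos 24: push '{'; stack = {
pos 25: push '('; stack = {(
pos 26: ')' matches '('; pop; stack = {
pos 27: saw closer ')' but top of stack is '{' (expected '}') → INVALID
Verdict: type mismatch at position 27: ')' closes '{' → no

Answer: no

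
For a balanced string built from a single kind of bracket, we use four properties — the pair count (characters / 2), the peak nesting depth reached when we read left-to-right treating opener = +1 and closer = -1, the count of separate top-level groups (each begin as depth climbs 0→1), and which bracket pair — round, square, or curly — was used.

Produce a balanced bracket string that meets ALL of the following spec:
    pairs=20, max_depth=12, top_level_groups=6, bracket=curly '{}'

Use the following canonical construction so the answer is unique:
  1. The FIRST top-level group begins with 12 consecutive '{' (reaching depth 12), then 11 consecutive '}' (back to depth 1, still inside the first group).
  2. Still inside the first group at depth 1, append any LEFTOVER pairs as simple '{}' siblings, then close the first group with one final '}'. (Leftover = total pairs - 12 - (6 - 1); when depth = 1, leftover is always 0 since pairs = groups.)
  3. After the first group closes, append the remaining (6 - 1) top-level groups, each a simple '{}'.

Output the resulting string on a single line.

Spec: pairs=20 depth=12 groups=6
Leftover pairs = 20 - 12 - (6-1) = 3
First group: deep chain of depth 12 + 3 sibling pairs
Remaining 5 groups: simple '{}' each

Answer: {{{{{{{{{{{{}}}}}}}}}}}{}{}{}}{}{}{}{}{}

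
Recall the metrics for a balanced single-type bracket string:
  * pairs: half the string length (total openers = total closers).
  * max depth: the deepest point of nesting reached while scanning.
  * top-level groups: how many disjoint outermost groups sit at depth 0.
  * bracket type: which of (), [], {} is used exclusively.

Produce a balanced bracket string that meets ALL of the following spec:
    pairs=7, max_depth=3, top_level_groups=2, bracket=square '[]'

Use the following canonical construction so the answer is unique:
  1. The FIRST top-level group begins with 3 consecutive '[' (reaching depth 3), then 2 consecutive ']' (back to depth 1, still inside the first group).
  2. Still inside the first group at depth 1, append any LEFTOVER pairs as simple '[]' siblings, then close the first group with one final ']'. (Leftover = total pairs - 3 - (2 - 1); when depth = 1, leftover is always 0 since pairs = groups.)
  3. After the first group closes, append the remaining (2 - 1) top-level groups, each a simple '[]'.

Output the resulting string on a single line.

Answer: [[[]][][][]][]

Derivation:
Spec: pairs=7 depth=3 groups=2
Leftover pairs = 7 - 3 - (2-1) = 3
First group: deep chain of depth 3 + 3 sibling pairs
Remaining 1 groups: simple '[]' each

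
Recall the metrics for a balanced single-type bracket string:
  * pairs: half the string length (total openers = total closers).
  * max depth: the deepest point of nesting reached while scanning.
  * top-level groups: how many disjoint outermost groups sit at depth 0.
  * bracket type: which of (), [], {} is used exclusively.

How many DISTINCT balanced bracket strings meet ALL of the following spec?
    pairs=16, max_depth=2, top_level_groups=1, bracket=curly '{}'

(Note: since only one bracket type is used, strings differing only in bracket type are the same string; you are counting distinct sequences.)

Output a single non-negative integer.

Answer: 1

Derivation:
Spec: pairs=16 depth=2 groups=1
Count(depth <= 2) = 1
Count(depth <= 1) = 0
Count(depth == 2) = 1 - 0 = 1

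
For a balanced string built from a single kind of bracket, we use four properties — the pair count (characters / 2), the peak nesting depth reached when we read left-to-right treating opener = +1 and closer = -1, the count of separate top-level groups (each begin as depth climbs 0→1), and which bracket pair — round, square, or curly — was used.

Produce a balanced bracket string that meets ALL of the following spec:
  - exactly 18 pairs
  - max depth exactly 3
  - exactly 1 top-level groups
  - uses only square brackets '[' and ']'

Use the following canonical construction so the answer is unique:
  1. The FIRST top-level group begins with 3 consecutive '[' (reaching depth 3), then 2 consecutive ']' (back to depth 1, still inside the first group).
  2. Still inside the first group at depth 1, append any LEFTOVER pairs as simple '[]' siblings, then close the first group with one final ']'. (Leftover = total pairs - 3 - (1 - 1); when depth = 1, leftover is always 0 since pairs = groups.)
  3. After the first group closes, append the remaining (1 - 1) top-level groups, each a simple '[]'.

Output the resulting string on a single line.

Spec: pairs=18 depth=3 groups=1
Leftover pairs = 18 - 3 - (1-1) = 15
First group: deep chain of depth 3 + 15 sibling pairs
Remaining 0 groups: simple '[]' each

Answer: [[[]][][][][][][][][][][][][][][][]]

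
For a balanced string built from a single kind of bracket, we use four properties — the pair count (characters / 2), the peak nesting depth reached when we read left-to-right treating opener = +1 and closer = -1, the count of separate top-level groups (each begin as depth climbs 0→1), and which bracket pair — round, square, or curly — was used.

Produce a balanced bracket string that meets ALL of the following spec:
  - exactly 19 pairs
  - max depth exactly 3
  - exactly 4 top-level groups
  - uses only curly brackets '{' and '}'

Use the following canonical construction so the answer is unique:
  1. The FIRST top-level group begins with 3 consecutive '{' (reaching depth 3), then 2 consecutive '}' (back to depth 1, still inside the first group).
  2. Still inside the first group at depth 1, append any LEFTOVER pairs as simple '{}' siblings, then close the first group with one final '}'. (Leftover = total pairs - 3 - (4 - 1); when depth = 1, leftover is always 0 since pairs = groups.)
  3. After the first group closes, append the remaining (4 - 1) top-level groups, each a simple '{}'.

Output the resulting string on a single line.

Answer: {{{}}{}{}{}{}{}{}{}{}{}{}{}{}{}}{}{}{}

Derivation:
Spec: pairs=19 depth=3 groups=4
Leftover pairs = 19 - 3 - (4-1) = 13
First group: deep chain of depth 3 + 13 sibling pairs
Remaining 3 groups: simple '{}' each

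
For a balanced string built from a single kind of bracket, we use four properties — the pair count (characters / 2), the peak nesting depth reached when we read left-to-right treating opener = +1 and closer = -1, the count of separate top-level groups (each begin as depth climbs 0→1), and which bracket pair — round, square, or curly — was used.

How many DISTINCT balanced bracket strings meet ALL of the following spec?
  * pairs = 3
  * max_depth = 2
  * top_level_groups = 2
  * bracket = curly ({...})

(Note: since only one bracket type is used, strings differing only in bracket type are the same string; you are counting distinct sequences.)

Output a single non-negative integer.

Answer: 2

Derivation:
Spec: pairs=3 depth=2 groups=2
Count(depth <= 2) = 2
Count(depth <= 1) = 0
Count(depth == 2) = 2 - 0 = 2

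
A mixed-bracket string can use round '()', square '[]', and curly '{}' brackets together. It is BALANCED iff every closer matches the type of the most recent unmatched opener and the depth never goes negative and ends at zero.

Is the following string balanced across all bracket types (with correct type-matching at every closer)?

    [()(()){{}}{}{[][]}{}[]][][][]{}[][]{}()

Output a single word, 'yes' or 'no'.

pos 0: push '['; stack = [
pos 1: push '('; stack = [(
pos 2: ')' matches '('; pop; stack = [
pos 3: push '('; stack = [(
pos 4: push '('; stack = [((
pos 5: ')' matches '('; pop; stack = [(
pos 6: ')' matches '('; pop; stack = [
pos 7: push '{'; stack = [{
pos 8: push '{'; stack = [{{
pos 9: '}' matches '{'; pop; stack = [{
pos 10: '}' matches '{'; pop; stack = [
pos 11: push '{'; stack = [{
pos 12: '}' matches '{'; pop; stack = [
pos 13: push '{'; stack = [{
pos 14: push '['; stack = [{[
pos 15: ']' matches '['; pop; stack = [{
pos 16: push '['; stack = [{[
pos 17: ']' matches '['; pop; stack = [{
pos 18: '}' matches '{'; pop; stack = [
pos 19: push '{'; stack = [{
pos 20: '}' matches '{'; pop; stack = [
pos 21: push '['; stack = [[
pos 22: ']' matches '['; pop; stack = [
pos 23: ']' matches '['; pop; stack = (empty)
pos 24: push '['; stack = [
pos 25: ']' matches '['; pop; stack = (empty)
pos 26: push '['; stack = [
pos 27: ']' matches '['; pop; stack = (empty)
pos 28: push '['; stack = [
pos 29: ']' matches '['; pop; stack = (empty)
pos 30: push '{'; stack = {
pos 31: '}' matches '{'; pop; stack = (empty)
pos 32: push '['; stack = [
pos 33: ']' matches '['; pop; stack = (empty)
pos 34: push '['; stack = [
pos 35: ']' matches '['; pop; stack = (empty)
pos 36: push '{'; stack = {
pos 37: '}' matches '{'; pop; stack = (empty)
pos 38: push '('; stack = (
pos 39: ')' matches '('; pop; stack = (empty)
end: stack empty → VALID
Verdict: properly nested → yes

Answer: yes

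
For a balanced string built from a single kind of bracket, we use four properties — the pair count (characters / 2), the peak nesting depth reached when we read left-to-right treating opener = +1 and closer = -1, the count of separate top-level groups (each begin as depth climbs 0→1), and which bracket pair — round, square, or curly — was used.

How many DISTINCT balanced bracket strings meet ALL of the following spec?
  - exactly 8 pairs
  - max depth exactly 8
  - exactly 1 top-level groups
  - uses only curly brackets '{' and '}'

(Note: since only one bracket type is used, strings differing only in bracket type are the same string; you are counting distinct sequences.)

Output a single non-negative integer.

Spec: pairs=8 depth=8 groups=1
Count(depth <= 8) = 429
Count(depth <= 7) = 428
Count(depth == 8) = 429 - 428 = 1

Answer: 1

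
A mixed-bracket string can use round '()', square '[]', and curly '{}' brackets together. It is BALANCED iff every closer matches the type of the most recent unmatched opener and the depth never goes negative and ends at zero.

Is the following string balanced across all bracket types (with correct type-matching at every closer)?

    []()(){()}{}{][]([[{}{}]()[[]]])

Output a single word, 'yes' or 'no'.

Answer: no

Derivation:
pos 0: push '['; stack = [
pos 1: ']' matches '['; pop; stack = (empty)
pos 2: push '('; stack = (
pos 3: ')' matches '('; pop; stack = (empty)
pos 4: push '('; stack = (
pos 5: ')' matches '('; pop; stack = (empty)
pos 6: push '{'; stack = {
pos 7: push '('; stack = {(
pos 8: ')' matches '('; pop; stack = {
pos 9: '}' matches '{'; pop; stack = (empty)
pos 10: push '{'; stack = {
pos 11: '}' matches '{'; pop; stack = (empty)
pos 12: push '{'; stack = {
pos 13: saw closer ']' but top of stack is '{' (expected '}') → INVALID
Verdict: type mismatch at position 13: ']' closes '{' → no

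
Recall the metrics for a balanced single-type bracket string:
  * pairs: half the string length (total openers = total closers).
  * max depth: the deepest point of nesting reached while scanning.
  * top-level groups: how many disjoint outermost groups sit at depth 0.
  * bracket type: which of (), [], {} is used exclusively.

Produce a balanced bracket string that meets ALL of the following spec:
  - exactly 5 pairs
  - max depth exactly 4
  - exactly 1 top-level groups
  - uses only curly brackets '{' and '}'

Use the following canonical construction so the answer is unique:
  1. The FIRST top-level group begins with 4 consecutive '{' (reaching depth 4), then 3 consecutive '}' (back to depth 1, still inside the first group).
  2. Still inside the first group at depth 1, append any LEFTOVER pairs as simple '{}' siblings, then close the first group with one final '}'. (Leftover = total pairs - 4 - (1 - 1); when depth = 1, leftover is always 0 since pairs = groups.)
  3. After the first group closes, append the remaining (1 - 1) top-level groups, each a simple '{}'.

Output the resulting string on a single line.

Answer: {{{{}}}{}}

Derivation:
Spec: pairs=5 depth=4 groups=1
Leftover pairs = 5 - 4 - (1-1) = 1
First group: deep chain of depth 4 + 1 sibling pairs
Remaining 0 groups: simple '{}' each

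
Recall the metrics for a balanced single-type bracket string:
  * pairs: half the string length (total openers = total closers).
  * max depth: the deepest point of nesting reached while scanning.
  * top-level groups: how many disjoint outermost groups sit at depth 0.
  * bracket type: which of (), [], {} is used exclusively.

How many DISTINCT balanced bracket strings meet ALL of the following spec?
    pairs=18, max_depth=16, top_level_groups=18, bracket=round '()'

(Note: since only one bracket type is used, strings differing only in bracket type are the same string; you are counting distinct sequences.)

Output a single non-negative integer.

Spec: pairs=18 depth=16 groups=18
Count(depth <= 16) = 1
Count(depth <= 15) = 1
Count(depth == 16) = 1 - 1 = 0

Answer: 0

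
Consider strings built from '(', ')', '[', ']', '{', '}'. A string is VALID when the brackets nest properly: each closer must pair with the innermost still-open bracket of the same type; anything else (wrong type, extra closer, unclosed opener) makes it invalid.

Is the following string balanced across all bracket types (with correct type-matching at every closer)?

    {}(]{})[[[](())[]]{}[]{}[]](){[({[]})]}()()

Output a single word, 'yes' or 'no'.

Answer: no

Derivation:
pos 0: push '{'; stack = {
pos 1: '}' matches '{'; pop; stack = (empty)
pos 2: push '('; stack = (
pos 3: saw closer ']' but top of stack is '(' (expected ')') → INVALID
Verdict: type mismatch at position 3: ']' closes '(' → no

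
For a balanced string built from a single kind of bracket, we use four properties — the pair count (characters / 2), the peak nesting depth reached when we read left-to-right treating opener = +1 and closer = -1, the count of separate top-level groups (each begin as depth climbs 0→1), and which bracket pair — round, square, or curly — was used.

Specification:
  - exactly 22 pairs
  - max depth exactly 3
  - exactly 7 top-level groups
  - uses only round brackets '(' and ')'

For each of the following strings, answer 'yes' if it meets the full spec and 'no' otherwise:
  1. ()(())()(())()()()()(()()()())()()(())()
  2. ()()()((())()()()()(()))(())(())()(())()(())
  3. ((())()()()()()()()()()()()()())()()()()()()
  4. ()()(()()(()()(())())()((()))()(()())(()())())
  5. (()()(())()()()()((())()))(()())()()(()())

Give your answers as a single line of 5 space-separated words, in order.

String 1 '()(())()(())()()()()(()()()())()()(())()': depth seq [1 0 1 2 1 0 1 0 1 2 1 0 1 0 1 0 1 0 1 0 1 2 1 2 1 2 1 2 1 0 1 0 1 0 1 2 1 0 1 0]
  -> pairs=20 depth=2 groups=13 -> no
String 2 '()()()((())()()()()(()))(())(())()(())()(())': depth seq [1 0 1 0 1 0 1 2 3 2 1 2 1 2 1 2 1 2 1 2 3 2 1 0 1 2 1 0 1 2 1 0 1 0 1 2 1 0 1 0 1 2 1 0]
  -> pairs=22 depth=3 groups=10 -> no
String 3 '((())()()()()()()()()()()()()())()()()()()()': depth seq [1 2 3 2 1 2 1 2 1 2 1 2 1 2 1 2 1 2 1 2 1 2 1 2 1 2 1 2 1 2 1 0 1 0 1 0 1 0 1 0 1 0 1 0]
  -> pairs=22 depth=3 groups=7 -> yes
String 4 '()()(()()(()()(())())()((()))()(()())(()())())': depth seq [1 0 1 0 1 2 1 2 1 2 3 2 3 2 3 4 3 2 3 2 1 2 1 2 3 4 3 2 1 2 1 2 3 2 3 2 1 2 3 2 3 2 1 2 1 0]
  -> pairs=23 depth=4 groups=3 -> no
String 5 '(()()(())()()()()((())()))(()())()()(()())': depth seq [1 2 1 2 1 2 3 2 1 2 1 2 1 2 1 2 1 2 3 4 3 2 3 2 1 0 1 2 1 2 1 0 1 0 1 0 1 2 1 2 1 0]
  -> pairs=21 depth=4 groups=5 -> no

Answer: no no yes no no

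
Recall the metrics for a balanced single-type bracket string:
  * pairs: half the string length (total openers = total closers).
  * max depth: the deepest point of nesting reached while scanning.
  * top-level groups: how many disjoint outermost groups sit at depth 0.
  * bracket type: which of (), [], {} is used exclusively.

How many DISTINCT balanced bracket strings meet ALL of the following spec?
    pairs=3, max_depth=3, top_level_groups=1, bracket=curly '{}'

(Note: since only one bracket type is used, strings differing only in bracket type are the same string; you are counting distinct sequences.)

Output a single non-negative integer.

Spec: pairs=3 depth=3 groups=1
Count(depth <= 3) = 2
Count(depth <= 2) = 1
Count(depth == 3) = 2 - 1 = 1

Answer: 1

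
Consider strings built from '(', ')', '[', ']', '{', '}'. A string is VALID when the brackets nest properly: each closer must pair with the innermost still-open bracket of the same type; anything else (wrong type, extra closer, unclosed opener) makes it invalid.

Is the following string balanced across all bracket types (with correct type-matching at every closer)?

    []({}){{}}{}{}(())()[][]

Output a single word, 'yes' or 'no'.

Answer: yes

Derivation:
pos 0: push '['; stack = [
pos 1: ']' matches '['; pop; stack = (empty)
pos 2: push '('; stack = (
pos 3: push '{'; stack = ({
pos 4: '}' matches '{'; pop; stack = (
pos 5: ')' matches '('; pop; stack = (empty)
pos 6: push '{'; stack = {
pos 7: push '{'; stack = {{
pos 8: '}' matches '{'; pop; stack = {
pos 9: '}' matches '{'; pop; stack = (empty)
pos 10: push '{'; stack = {
pos 11: '}' matches '{'; pop; stack = (empty)
pos 12: push '{'; stack = {
pos 13: '}' matches '{'; pop; stack = (empty)
pos 14: push '('; stack = (
pos 15: push '('; stack = ((
pos 16: ')' matches '('; pop; stack = (
pos 17: ')' matches '('; pop; stack = (empty)
pos 18: push '('; stack = (
pos 19: ')' matches '('; pop; stack = (empty)
pos 20: push '['; stack = [
pos 21: ']' matches '['; pop; stack = (empty)
pos 22: push '['; stack = [
pos 23: ']' matches '['; pop; stack = (empty)
end: stack empty → VALID
Verdict: properly nested → yes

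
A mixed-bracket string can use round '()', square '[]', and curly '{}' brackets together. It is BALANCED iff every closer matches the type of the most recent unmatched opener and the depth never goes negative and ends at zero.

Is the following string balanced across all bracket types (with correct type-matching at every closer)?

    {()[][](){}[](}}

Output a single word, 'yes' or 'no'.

pos 0: push '{'; stack = {
pos 1: push '('; stack = {(
pos 2: ')' matches '('; pop; stack = {
pos 3: push '['; stack = {[
pos 4: ']' matches '['; pop; stack = {
pos 5: push '['; stack = {[
pos 6: ']' matches '['; pop; stack = {
pos 7: push '('; stack = {(
pos 8: ')' matches '('; pop; stack = {
pos 9: push '{'; stack = {{
pos 10: '}' matches '{'; pop; stack = {
pos 11: push '['; stack = {[
pos 12: ']' matches '['; pop; stack = {
pos 13: push '('; stack = {(
pos 14: saw closer '}' but top of stack is '(' (expected ')') → INVALID
Verdict: type mismatch at position 14: '}' closes '(' → no

Answer: no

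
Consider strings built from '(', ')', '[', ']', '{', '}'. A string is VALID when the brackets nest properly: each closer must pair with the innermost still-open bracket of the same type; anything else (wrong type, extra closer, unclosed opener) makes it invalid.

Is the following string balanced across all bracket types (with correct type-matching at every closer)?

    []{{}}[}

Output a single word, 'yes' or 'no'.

pos 0: push '['; stack = [
pos 1: ']' matches '['; pop; stack = (empty)
pos 2: push '{'; stack = {
pos 3: push '{'; stack = {{
pos 4: '}' matches '{'; pop; stack = {
pos 5: '}' matches '{'; pop; stack = (empty)
pos 6: push '['; stack = [
pos 7: saw closer '}' but top of stack is '[' (expected ']') → INVALID
Verdict: type mismatch at position 7: '}' closes '[' → no

Answer: no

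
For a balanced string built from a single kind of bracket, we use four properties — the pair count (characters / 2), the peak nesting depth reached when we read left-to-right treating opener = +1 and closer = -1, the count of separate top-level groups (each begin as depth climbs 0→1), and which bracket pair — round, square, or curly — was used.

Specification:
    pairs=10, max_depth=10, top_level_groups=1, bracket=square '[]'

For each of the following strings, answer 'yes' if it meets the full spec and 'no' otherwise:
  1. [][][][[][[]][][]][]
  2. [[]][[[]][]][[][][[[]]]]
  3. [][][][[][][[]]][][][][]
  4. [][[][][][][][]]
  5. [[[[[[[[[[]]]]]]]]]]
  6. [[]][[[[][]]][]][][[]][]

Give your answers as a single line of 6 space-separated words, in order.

String 1 '[][][][[][[]][][]][]': depth seq [1 0 1 0 1 0 1 2 1 2 3 2 1 2 1 2 1 0 1 0]
  -> pairs=10 depth=3 groups=5 -> no
String 2 '[[]][[[]][]][[][][[[]]]]': depth seq [1 2 1 0 1 2 3 2 1 2 1 0 1 2 1 2 1 2 3 4 3 2 1 0]
  -> pairs=12 depth=4 groups=3 -> no
String 3 '[][][][[][][[]]][][][][]': depth seq [1 0 1 0 1 0 1 2 1 2 1 2 3 2 1 0 1 0 1 0 1 0 1 0]
  -> pairs=12 depth=3 groups=8 -> no
String 4 '[][[][][][][][]]': depth seq [1 0 1 2 1 2 1 2 1 2 1 2 1 2 1 0]
  -> pairs=8 depth=2 groups=2 -> no
String 5 '[[[[[[[[[[]]]]]]]]]]': depth seq [1 2 3 4 5 6 7 8 9 10 9 8 7 6 5 4 3 2 1 0]
  -> pairs=10 depth=10 groups=1 -> yes
String 6 '[[]][[[[][]]][]][][[]][]': depth seq [1 2 1 0 1 2 3 4 3 4 3 2 1 2 1 0 1 0 1 2 1 0 1 0]
  -> pairs=12 depth=4 groups=5 -> no

Answer: no no no no yes no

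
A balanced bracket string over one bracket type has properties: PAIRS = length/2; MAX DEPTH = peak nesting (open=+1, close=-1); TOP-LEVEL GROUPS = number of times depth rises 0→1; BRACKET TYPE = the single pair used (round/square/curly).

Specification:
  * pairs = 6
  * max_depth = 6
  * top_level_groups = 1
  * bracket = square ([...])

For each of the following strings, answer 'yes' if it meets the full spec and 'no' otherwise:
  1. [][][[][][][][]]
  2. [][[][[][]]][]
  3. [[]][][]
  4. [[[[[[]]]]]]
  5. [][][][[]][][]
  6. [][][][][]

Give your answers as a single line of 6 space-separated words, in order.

String 1 '[][][[][][][][]]': depth seq [1 0 1 0 1 2 1 2 1 2 1 2 1 2 1 0]
  -> pairs=8 depth=2 groups=3 -> no
String 2 '[][[][[][]]][]': depth seq [1 0 1 2 1 2 3 2 3 2 1 0 1 0]
  -> pairs=7 depth=3 groups=3 -> no
String 3 '[[]][][]': depth seq [1 2 1 0 1 0 1 0]
  -> pairs=4 depth=2 groups=3 -> no
String 4 '[[[[[[]]]]]]': depth seq [1 2 3 4 5 6 5 4 3 2 1 0]
  -> pairs=6 depth=6 groups=1 -> yes
String 5 '[][][][[]][][]': depth seq [1 0 1 0 1 0 1 2 1 0 1 0 1 0]
  -> pairs=7 depth=2 groups=6 -> no
String 6 '[][][][][]': depth seq [1 0 1 0 1 0 1 0 1 0]
  -> pairs=5 depth=1 groups=5 -> no

Answer: no no no yes no no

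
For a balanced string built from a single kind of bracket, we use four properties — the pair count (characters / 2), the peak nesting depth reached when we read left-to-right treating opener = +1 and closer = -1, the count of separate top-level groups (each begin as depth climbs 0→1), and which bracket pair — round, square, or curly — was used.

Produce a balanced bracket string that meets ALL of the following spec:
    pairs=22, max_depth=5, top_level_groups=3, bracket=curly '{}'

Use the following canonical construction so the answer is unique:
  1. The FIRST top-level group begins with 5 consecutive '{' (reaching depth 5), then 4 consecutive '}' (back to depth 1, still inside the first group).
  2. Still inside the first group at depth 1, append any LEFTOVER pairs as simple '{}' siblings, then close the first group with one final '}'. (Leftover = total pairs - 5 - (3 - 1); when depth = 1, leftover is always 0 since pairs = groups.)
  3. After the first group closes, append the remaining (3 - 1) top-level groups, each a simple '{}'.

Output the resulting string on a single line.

Spec: pairs=22 depth=5 groups=3
Leftover pairs = 22 - 5 - (3-1) = 15
First group: deep chain of depth 5 + 15 sibling pairs
Remaining 2 groups: simple '{}' each

Answer: {{{{{}}}}{}{}{}{}{}{}{}{}{}{}{}{}{}{}{}}{}{}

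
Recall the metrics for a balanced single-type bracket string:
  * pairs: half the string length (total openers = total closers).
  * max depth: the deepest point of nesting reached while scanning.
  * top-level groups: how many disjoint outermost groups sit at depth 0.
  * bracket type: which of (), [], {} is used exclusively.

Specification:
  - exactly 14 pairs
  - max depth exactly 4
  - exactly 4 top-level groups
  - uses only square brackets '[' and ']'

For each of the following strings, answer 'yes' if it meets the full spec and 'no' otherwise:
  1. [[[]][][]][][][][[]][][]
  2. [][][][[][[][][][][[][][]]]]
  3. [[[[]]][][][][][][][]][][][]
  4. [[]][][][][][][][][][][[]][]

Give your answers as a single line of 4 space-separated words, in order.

String 1 '[[[]][][]][][][][[]][][]': depth seq [1 2 3 2 1 2 1 2 1 0 1 0 1 0 1 0 1 2 1 0 1 0 1 0]
  -> pairs=12 depth=3 groups=7 -> no
String 2 '[][][][[][[][][][][[][][]]]]': depth seq [1 0 1 0 1 0 1 2 1 2 3 2 3 2 3 2 3 2 3 4 3 4 3 4 3 2 1 0]
  -> pairs=14 depth=4 groups=4 -> yes
String 3 '[[[[]]][][][][][][][]][][][]': depth seq [1 2 3 4 3 2 1 2 1 2 1 2 1 2 1 2 1 2 1 2 1 0 1 0 1 0 1 0]
  -> pairs=14 depth=4 groups=4 -> yes
String 4 '[[]][][][][][][][][][][[]][]': depth seq [1 2 1 0 1 0 1 0 1 0 1 0 1 0 1 0 1 0 1 0 1 0 1 2 1 0 1 0]
  -> pairs=14 depth=2 groups=12 -> no

Answer: no yes yes no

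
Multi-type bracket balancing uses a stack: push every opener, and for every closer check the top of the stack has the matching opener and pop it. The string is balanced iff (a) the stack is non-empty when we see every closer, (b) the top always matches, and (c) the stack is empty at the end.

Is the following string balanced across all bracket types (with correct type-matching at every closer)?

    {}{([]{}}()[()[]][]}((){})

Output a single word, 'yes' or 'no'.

pos 0: push '{'; stack = {
pos 1: '}' matches '{'; pop; stack = (empty)
pos 2: push '{'; stack = {
pos 3: push '('; stack = {(
pos 4: push '['; stack = {([
pos 5: ']' matches '['; pop; stack = {(
pos 6: push '{'; stack = {({
pos 7: '}' matches '{'; pop; stack = {(
pos 8: saw closer '}' but top of stack is '(' (expected ')') → INVALID
Verdict: type mismatch at position 8: '}' closes '(' → no

Answer: no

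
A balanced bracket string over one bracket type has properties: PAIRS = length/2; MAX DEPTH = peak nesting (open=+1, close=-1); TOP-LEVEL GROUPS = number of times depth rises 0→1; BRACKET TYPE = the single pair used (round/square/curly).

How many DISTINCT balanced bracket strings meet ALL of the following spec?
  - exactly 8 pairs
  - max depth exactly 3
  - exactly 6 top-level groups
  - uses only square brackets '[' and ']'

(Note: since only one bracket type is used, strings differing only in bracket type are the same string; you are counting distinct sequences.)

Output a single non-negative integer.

Answer: 6

Derivation:
Spec: pairs=8 depth=3 groups=6
Count(depth <= 3) = 27
Count(depth <= 2) = 21
Count(depth == 3) = 27 - 21 = 6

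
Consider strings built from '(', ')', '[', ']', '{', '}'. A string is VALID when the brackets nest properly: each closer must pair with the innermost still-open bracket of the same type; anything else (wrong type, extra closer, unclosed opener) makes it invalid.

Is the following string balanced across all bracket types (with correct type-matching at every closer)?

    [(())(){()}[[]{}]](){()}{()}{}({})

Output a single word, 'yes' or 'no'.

pos 0: push '['; stack = [
pos 1: push '('; stack = [(
pos 2: push '('; stack = [((
pos 3: ')' matches '('; pop; stack = [(
pos 4: ')' matches '('; pop; stack = [
pos 5: push '('; stack = [(
pos 6: ')' matches '('; pop; stack = [
pos 7: push '{'; stack = [{
pos 8: push '('; stack = [{(
pos 9: ')' matches '('; pop; stack = [{
pos 10: '}' matches '{'; pop; stack = [
pos 11: push '['; stack = [[
pos 12: push '['; stack = [[[
pos 13: ']' matches '['; pop; stack = [[
pos 14: push '{'; stack = [[{
pos 15: '}' matches '{'; pop; stack = [[
pos 16: ']' matches '['; pop; stack = [
pos 17: ']' matches '['; pop; stack = (empty)
pos 18: push '('; stack = (
pos 19: ')' matches '('; pop; stack = (empty)
pos 20: push '{'; stack = {
pos 21: push '('; stack = {(
pos 22: ')' matches '('; pop; stack = {
pos 23: '}' matches '{'; pop; stack = (empty)
pos 24: push '{'; stack = {
pos 25: push '('; stack = {(
pos 26: ')' matches '('; pop; stack = {
pos 27: '}' matches '{'; pop; stack = (empty)
pos 28: push '{'; stack = {
pos 29: '}' matches '{'; pop; stack = (empty)
pos 30: push '('; stack = (
pos 31: push '{'; stack = ({
pos 32: '}' matches '{'; pop; stack = (
pos 33: ')' matches '('; pop; stack = (empty)
end: stack empty → VALID
Verdict: properly nested → yes

Answer: yes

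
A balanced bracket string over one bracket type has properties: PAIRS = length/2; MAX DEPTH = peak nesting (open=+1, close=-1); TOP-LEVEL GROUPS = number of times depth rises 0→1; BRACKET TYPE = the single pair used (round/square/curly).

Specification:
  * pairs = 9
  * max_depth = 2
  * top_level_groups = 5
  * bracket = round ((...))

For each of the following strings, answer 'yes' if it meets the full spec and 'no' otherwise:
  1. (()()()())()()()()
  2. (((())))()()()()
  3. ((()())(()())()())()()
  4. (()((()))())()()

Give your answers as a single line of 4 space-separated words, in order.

Answer: yes no no no

Derivation:
String 1 '(()()()())()()()()': depth seq [1 2 1 2 1 2 1 2 1 0 1 0 1 0 1 0 1 0]
  -> pairs=9 depth=2 groups=5 -> yes
String 2 '(((())))()()()()': depth seq [1 2 3 4 3 2 1 0 1 0 1 0 1 0 1 0]
  -> pairs=8 depth=4 groups=5 -> no
String 3 '((()())(()())()())()()': depth seq [1 2 3 2 3 2 1 2 3 2 3 2 1 2 1 2 1 0 1 0 1 0]
  -> pairs=11 depth=3 groups=3 -> no
String 4 '(()((()))())()()': depth seq [1 2 1 2 3 4 3 2 1 2 1 0 1 0 1 0]
  -> pairs=8 depth=4 groups=3 -> no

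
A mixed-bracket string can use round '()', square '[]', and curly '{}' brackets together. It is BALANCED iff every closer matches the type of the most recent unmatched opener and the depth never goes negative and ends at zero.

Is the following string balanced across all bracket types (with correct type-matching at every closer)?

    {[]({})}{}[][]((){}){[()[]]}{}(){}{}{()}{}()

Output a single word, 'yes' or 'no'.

pos 0: push '{'; stack = {
pos 1: push '['; stack = {[
pos 2: ']' matches '['; pop; stack = {
pos 3: push '('; stack = {(
pos 4: push '{'; stack = {({
pos 5: '}' matches '{'; pop; stack = {(
pos 6: ')' matches '('; pop; stack = {
pos 7: '}' matches '{'; pop; stack = (empty)
pos 8: push '{'; stack = {
pos 9: '}' matches '{'; pop; stack = (empty)
pos 10: push '['; stack = [
pos 11: ']' matches '['; pop; stack = (empty)
pos 12: push '['; stack = [
pos 13: ']' matches '['; pop; stack = (empty)
pos 14: push '('; stack = (
pos 15: push '('; stack = ((
pos 16: ')' matches '('; pop; stack = (
pos 17: push '{'; stack = ({
pos 18: '}' matches '{'; pop; stack = (
pos 19: ')' matches '('; pop; stack = (empty)
pos 20: push '{'; stack = {
pos 21: push '['; stack = {[
pos 22: push '('; stack = {[(
pos 23: ')' matches '('; pop; stack = {[
pos 24: push '['; stack = {[[
pos 25: ']' matches '['; pop; stack = {[
pos 26: ']' matches '['; pop; stack = {
pos 27: '}' matches '{'; pop; stack = (empty)
pos 28: push '{'; stack = {
pos 29: '}' matches '{'; pop; stack = (empty)
pos 30: push '('; stack = (
pos 31: ')' matches '('; pop; stack = (empty)
pos 32: push '{'; stack = {
pos 33: '}' matches '{'; pop; stack = (empty)
pos 34: push '{'; stack = {
pos 35: '}' matches '{'; pop; stack = (empty)
pos 36: push '{'; stack = {
pos 37: push '('; stack = {(
pos 38: ')' matches '('; pop; stack = {
pos 39: '}' matches '{'; pop; stack = (empty)
pos 40: push '{'; stack = {
pos 41: '}' matches '{'; pop; stack = (empty)
pos 42: push '('; stack = (
pos 43: ')' matches '('; pop; stack = (empty)
end: stack empty → VALID
Verdict: properly nested → yes

Answer: yes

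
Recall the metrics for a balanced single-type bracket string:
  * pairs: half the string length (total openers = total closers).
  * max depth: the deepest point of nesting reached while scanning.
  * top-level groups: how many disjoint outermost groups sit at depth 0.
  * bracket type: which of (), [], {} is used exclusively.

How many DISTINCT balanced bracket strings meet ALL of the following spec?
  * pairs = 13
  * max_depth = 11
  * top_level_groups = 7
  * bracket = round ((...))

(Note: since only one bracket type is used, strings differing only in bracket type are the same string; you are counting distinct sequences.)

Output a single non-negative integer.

Spec: pairs=13 depth=11 groups=7
Count(depth <= 11) = 9996
Count(depth <= 10) = 9996
Count(depth == 11) = 9996 - 9996 = 0

Answer: 0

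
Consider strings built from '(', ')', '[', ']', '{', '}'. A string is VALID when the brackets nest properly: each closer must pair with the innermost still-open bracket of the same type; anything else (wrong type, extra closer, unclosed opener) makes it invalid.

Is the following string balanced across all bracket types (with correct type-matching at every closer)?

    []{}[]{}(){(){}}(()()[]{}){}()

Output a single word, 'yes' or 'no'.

Answer: yes

Derivation:
pos 0: push '['; stack = [
pos 1: ']' matches '['; pop; stack = (empty)
pos 2: push '{'; stack = {
pos 3: '}' matches '{'; pop; stack = (empty)
pos 4: push '['; stack = [
pos 5: ']' matches '['; pop; stack = (empty)
pos 6: push '{'; stack = {
pos 7: '}' matches '{'; pop; stack = (empty)
pos 8: push '('; stack = (
pos 9: ')' matches '('; pop; stack = (empty)
pos 10: push '{'; stack = {
pos 11: push '('; stack = {(
pos 12: ')' matches '('; pop; stack = {
pos 13: push '{'; stack = {{
pos 14: '}' matches '{'; pop; stack = {
pos 15: '}' matches '{'; pop; stack = (empty)
pos 16: push '('; stack = (
pos 17: push '('; stack = ((
pos 18: ')' matches '('; pop; stack = (
pos 19: push '('; stack = ((
pos 20: ')' matches '('; pop; stack = (
pos 21: push '['; stack = ([
pos 22: ']' matches '['; pop; stack = (
pos 23: push '{'; stack = ({
pos 24: '}' matches '{'; pop; stack = (
pos 25: ')' matches '('; pop; stack = (empty)
pos 26: push '{'; stack = {
pos 27: '}' matches '{'; pop; stack = (empty)
pos 28: push '('; stack = (
pos 29: ')' matches '('; pop; stack = (empty)
end: stack empty → VALID
Verdict: properly nested → yes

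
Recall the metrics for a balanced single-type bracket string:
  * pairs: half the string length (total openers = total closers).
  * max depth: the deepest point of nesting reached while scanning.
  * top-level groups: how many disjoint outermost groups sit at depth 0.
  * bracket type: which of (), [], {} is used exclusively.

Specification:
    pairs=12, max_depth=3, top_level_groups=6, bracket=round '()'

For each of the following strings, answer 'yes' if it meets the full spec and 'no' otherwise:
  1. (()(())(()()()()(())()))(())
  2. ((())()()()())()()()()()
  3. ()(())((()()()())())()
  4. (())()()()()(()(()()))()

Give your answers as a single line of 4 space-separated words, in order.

String 1 '(()(())(()()()()(())()))(())': depth seq [1 2 1 2 3 2 1 2 3 2 3 2 3 2 3 2 3 4 3 2 3 2 1 0 1 2 1 0]
  -> pairs=14 depth=4 groups=2 -> no
String 2 '((())()()()())()()()()()': depth seq [1 2 3 2 1 2 1 2 1 2 1 2 1 0 1 0 1 0 1 0 1 0 1 0]
  -> pairs=12 depth=3 groups=6 -> yes
String 3 '()(())((()()()())())()': depth seq [1 0 1 2 1 0 1 2 3 2 3 2 3 2 3 2 1 2 1 0 1 0]
  -> pairs=11 depth=3 groups=4 -> no
String 4 '(())()()()()(()(()()))()': depth seq [1 2 1 0 1 0 1 0 1 0 1 0 1 2 1 2 3 2 3 2 1 0 1 0]
  -> pairs=12 depth=3 groups=7 -> no

Answer: no yes no no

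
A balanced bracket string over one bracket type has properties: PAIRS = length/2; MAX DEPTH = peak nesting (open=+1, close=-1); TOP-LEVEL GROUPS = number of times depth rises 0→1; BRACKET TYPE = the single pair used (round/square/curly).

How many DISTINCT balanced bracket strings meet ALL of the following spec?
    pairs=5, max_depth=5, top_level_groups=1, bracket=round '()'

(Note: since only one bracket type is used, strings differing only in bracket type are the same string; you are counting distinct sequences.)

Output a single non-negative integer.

Answer: 1

Derivation:
Spec: pairs=5 depth=5 groups=1
Count(depth <= 5) = 14
Count(depth <= 4) = 13
Count(depth == 5) = 14 - 13 = 1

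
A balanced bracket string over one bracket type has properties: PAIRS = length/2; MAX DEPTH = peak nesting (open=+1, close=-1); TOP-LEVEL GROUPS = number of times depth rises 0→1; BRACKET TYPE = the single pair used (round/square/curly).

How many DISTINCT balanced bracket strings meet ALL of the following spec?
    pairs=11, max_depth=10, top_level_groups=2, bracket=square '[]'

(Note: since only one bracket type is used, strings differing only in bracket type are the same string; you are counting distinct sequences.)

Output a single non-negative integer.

Spec: pairs=11 depth=10 groups=2
Count(depth <= 10) = 16796
Count(depth <= 9) = 16794
Count(depth == 10) = 16796 - 16794 = 2

Answer: 2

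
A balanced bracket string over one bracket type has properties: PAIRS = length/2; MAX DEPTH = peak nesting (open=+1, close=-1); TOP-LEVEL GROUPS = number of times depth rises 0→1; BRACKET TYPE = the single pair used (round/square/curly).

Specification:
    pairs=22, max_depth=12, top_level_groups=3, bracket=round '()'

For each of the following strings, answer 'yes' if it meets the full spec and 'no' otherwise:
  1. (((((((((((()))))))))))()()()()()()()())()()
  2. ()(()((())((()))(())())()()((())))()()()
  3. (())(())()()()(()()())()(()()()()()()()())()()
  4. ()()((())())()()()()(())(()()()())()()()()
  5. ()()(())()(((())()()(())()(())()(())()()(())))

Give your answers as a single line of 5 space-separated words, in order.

String 1 '(((((((((((()))))))))))()()()()()()()())()()': depth seq [1 2 3 4 5 6 7 8 9 10 11 12 11 10 9 8 7 6 5 4 3 2 1 2 1 2 1 2 1 2 1 2 1 2 1 2 1 2 1 0 1 0 1 0]
  -> pairs=22 depth=12 groups=3 -> yes
String 2 '()(()((())((()))(())())()()((())))()()()': depth seq [1 0 1 2 1 2 3 4 3 2 3 4 5 4 3 2 3 4 3 2 3 2 1 2 1 2 1 2 3 4 3 2 1 0 1 0 1 0 1 0]
  -> pairs=20 depth=5 groups=5 -> no
String 3 '(())(())()()()(()()())()(()()()()()()()())()()': depth seq [1 2 1 0 1 2 1 0 1 0 1 0 1 0 1 2 1 2 1 2 1 0 1 0 1 2 1 2 1 2 1 2 1 2 1 2 1 2 1 2 1 0 1 0 1 0]
  -> pairs=23 depth=2 groups=10 -> no
String 4 '()()((())())()()()()(())(()()()())()()()()': depth seq [1 0 1 0 1 2 3 2 1 2 1 0 1 0 1 0 1 0 1 0 1 2 1 0 1 2 1 2 1 2 1 2 1 0 1 0 1 0 1 0 1 0]
  -> pairs=21 depth=3 groups=13 -> no
String 5 '()()(())()(((())()()(())()(())()(())()()(())))': depth seq [1 0 1 0 1 2 1 0 1 0 1 2 3 4 3 2 3 2 3 2 3 4 3 2 3 2 3 4 3 2 3 2 3 4 3 2 3 2 3 2 3 4 3 2 1 0]
  -> pairs=23 depth=4 groups=5 -> no

Answer: yes no no no no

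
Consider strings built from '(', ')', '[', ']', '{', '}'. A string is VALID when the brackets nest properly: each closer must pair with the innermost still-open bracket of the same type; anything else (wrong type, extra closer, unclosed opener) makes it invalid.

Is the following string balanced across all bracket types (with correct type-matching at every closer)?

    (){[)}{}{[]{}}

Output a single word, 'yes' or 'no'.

Answer: no

Derivation:
pos 0: push '('; stack = (
pos 1: ')' matches '('; pop; stack = (empty)
pos 2: push '{'; stack = {
pos 3: push '['; stack = {[
pos 4: saw closer ')' but top of stack is '[' (expected ']') → INVALID
Verdict: type mismatch at position 4: ')' closes '[' → no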